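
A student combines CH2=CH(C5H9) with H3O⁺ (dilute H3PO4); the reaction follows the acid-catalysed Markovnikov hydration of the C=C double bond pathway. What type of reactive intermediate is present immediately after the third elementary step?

Step 1: The π electrons of the C=C bond attack a proton of H3O⁺; Markovnikov addition places the new C–H on the less-substituted alkene carbon, so the positive charge ends up on the more-substituted carbon — a secondary carbocation. H2O is released.
Step 2: A hydride (H with its bonding pair) migrates from the adjacent cyclopentyl carbon to the cationic centre — a 1,2-hydride shift — upgrading the secondary cation to a tertiary one.
Step 3: A lone pair on the oxygen of H2O attacks the carbocation, forming a C–O bond and an oxonium ion (a protonated alcohol).
After step 3 the species present is an oxonium ion.

oxonium ion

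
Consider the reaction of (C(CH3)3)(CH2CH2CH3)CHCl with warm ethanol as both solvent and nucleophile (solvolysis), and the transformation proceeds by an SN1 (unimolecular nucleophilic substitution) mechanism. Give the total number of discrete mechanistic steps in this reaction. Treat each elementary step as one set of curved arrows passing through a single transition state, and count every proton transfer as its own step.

4

Step 1: Ionisation: the C–Cl σ-bond cleaves heterolytically; both bonding electrons depart with Cl⁻, leaving a secondary carbocation at the α-carbon.
Step 2: Carbocation rearrangement: a 1,2-methyl shift from the adjacent tert-butyl carbon converts the initially-formed secondary cation into the more stable tertiary cation.
Step 3: A lone pair on the oxygen of CH3CH2OH attacks the carbocation, forming a new C–O σ-bond and an oxonium ion.
Step 4: Proton transfer from the O–H of the oxonium ion to a solvent molecule delivers the neutral ether.
Total: 4 elementary steps.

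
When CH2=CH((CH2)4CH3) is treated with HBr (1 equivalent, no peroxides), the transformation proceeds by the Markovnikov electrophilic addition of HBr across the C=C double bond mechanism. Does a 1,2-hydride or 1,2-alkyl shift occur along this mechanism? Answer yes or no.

The first-formed carbocation is secondary.
No single 1,2-shift to an adjacent carbon would produce a more-substituted cation than the one already present, so no rearrangement occurs.

no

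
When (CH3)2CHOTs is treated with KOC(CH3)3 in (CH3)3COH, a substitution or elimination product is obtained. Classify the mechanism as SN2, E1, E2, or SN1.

E2

Conditions: a strong/bulky base with a secondary substrate bearing a β-hydrogen.
These conditions are the textbook signature of the E2 pathway.
A strong (often hindered) base removes a β-H in concert with loss of the leaving group — bimolecular elimination.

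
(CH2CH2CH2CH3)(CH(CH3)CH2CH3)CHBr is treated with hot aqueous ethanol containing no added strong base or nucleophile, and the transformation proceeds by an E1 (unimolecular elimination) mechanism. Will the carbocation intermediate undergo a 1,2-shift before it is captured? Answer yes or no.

yes

The first-formed carbocation is secondary.
The adjacent sec-butyl carbon already bears 2 other carbon substituents and has a hydrogen to migrate; after a 1,2-hydride shift from that carbon the positive charge sits on a tertiary centre.
Tertiary is more stable than secondary, so the shift occurs.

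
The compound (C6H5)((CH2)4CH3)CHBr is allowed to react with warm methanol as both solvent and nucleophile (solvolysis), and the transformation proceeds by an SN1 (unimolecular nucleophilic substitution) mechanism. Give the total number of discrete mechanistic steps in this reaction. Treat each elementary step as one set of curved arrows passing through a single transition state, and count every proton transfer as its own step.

3

Step 1: Ionisation: the C–Br σ-bond cleaves heterolytically; both bonding electrons depart with Br⁻, leaving a secondary carbocation at the α-carbon.
(No 1,2-shift: no single shift to an adjacent carbon would give a more stable cation.)
Step 2: CH3OH donates an oxygen lone pair into the empty p orbital of the cation, giving a protonated ether (an oxonium ion).
Step 3: Deprotonation of the oxonium oxygen by solvent methanol yields the neutral ether.
Total: 3 elementary steps.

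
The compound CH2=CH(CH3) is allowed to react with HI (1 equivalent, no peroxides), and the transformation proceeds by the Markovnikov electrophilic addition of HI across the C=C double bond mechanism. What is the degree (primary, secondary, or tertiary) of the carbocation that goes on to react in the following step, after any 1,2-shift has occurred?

Step 1: Protonation of the alkene by HI: the π bond acts as the nucleophile and picks up H⁺, giving the more stable (Markovnikov) secondary carbocation. The H–I bond breaks heterolytically, releasing I⁻.
No single 1,2-shift to an adjacent carbon would give a more-substituted cation, so no rearrangement occurs.

secondary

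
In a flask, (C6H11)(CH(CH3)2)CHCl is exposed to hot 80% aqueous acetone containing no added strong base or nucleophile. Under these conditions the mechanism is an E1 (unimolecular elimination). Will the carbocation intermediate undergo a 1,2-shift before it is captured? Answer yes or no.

The first-formed carbocation is secondary.
The adjacent cyclohexyl carbon already bears 2 other carbon substituents and has a hydrogen to migrate; after a 1,2-hydride shift from that carbon the positive charge sits on a tertiary centre.
Tertiary is more stable than secondary, so the shift occurs.

yes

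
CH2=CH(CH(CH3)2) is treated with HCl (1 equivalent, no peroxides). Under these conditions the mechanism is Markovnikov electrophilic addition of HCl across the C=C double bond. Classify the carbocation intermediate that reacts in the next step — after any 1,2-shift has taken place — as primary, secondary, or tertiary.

Step 1: The π electrons of the C=C bond attack a proton of HCl; Markovnikov addition places the new C–H on the less-substituted alkene carbon, so the positive charge ends up on the more-substituted carbon — a secondary carbocation. The H–Cl bond breaks heterolytically, releasing Cl⁻.
Step 2: Carbocation rearrangement: a 1,2-hydride shift from the adjacent isopropyl carbon converts the initially-formed secondary cation into the more stable tertiary cation.
The cation rearranges from secondary to tertiary via a 1,2-hydride shift from the adjacent isopropyl carbon; the tertiary cation is what reacts next.

tertiary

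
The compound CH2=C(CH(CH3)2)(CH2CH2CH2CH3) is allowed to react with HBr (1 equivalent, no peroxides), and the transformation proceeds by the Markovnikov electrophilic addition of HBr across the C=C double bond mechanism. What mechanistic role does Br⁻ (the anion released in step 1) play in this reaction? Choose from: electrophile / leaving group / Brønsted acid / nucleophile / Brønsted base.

nucleophile

Step 2: Br⁻ captures the cation: a lone pair on Br⁻ fills the empty p orbital, producing the alkyl halide product.
Br⁻ (the anion released in step 1) donates an electron pair to form a new σ-bond to carbon — it is the nucleophile.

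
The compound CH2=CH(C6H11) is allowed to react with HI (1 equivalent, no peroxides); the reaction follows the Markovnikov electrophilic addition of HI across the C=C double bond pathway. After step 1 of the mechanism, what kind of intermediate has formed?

Step 1: Electrophilic addition begins with the π(C=C) electrons forming a bond to the proton of HI. Following Markovnikov's rule, the resulting cation is secondary. The H–I bond breaks heterolytically, releasing I⁻.
After step 1 the species present is a secondary carbocation.

secondary carbocation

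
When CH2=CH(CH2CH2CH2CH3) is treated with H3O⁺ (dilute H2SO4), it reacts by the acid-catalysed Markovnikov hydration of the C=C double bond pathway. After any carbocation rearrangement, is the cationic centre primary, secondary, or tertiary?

secondary

Step 1: Protonation of the alkene by H3O⁺: the π bond acts as the nucleophile and picks up H⁺, giving the more stable (Markovnikov) secondary carbocation. H2O is released.
No single 1,2-shift to an adjacent carbon would give a more-substituted cation, so no rearrangement occurs.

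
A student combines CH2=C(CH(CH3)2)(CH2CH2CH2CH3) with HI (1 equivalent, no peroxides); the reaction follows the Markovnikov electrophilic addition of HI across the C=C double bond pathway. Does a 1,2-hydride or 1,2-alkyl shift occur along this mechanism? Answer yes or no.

no

The first-formed carbocation is tertiary.
No single 1,2-shift to an adjacent carbon would produce a more-substituted cation than the one already present, so no rearrangement occurs.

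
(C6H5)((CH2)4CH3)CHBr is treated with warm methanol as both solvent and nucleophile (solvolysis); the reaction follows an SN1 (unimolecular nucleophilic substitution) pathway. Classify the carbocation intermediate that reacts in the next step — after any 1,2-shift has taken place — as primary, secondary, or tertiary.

Step 1: The C–Br bond breaks with both electrons going to the bromide; Br⁻ leaves and a secondary carbocation remains.
No single 1,2-shift to an adjacent carbon would give a more-substituted cation, so no rearrangement occurs.

secondary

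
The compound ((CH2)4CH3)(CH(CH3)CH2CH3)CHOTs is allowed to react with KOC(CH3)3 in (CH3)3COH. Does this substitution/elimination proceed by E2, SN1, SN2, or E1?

E2

Conditions: a strong/bulky base with a secondary substrate bearing a β-hydrogen.
These conditions are the textbook signature of the E2 pathway.
A strong (often hindered) base removes a β-H in concert with loss of the leaving group — bimolecular elimination.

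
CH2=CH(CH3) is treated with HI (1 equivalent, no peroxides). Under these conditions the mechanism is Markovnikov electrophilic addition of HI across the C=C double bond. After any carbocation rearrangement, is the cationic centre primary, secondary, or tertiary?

secondary

Step 1: Protonation of the alkene by HI: the π bond acts as the nucleophile and picks up H⁺, giving the more stable (Markovnikov) secondary carbocation. The H–I bond breaks heterolytically, releasing I⁻.
No single 1,2-shift to an adjacent carbon would give a more-substituted cation, so no rearrangement occurs.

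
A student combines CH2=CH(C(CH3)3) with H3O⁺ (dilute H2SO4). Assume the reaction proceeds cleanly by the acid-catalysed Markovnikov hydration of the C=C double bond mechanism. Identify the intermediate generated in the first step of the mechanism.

secondary carbocation

Step 1: Electrophilic addition begins with the π(C=C) electrons forming a bond to the proton of H3O⁺. Following Markovnikov's rule, the resulting cation is secondary. H2O is released.
After step 1 the species present is a secondary carbocation.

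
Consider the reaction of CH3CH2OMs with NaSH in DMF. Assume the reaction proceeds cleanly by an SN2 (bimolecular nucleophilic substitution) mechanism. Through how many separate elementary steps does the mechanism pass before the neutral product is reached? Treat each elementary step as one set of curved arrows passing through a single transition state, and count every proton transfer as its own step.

1

Step 1: The hydrosulfide nucleophile donates a lone pair from S to the α-carbon in a backside attack; simultaneously the C–O σ-bond breaks and both of its electrons leave with MsO⁻. One concerted step with inversion of configuration.
Total: 1 elementary step.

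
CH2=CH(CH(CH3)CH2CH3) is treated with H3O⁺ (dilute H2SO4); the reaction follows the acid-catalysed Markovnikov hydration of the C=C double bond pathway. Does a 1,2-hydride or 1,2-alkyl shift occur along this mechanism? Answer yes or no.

The first-formed carbocation is secondary.
The adjacent sec-butyl carbon already bears 2 other carbon substituents and has a hydrogen to migrate; after a 1,2-hydride shift from that carbon the positive charge sits on a tertiary centre.
Tertiary is more stable than secondary, so the shift occurs.

yes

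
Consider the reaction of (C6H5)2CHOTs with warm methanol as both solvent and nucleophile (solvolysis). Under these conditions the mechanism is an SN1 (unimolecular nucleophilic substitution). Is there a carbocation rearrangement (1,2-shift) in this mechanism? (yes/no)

The first-formed carbocation is secondary.
No single 1,2-shift to an adjacent carbon would produce a more-substituted cation than the one already present, so no rearrangement occurs.

no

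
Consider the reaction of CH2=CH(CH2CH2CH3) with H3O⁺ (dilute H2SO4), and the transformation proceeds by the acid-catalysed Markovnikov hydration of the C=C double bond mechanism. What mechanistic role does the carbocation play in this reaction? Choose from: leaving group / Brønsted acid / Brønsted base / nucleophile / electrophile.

Step 2: Nucleophilic capture of the cation by H2O produces the protonated alcohol (an oxonium ion).
The carbocation accepts an electron pair into an empty or π* orbital — it is the electrophile.

electrophile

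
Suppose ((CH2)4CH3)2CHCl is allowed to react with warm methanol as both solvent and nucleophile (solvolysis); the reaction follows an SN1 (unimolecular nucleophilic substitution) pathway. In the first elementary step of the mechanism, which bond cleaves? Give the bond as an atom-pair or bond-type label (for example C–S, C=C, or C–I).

C–Cl

Step 1: Ionisation: the C–Cl σ-bond cleaves heterolytically; both bonding electrons depart with Cl⁻, leaving a secondary carbocation at the α-carbon.
The bond broken in this step is the C–Cl bond.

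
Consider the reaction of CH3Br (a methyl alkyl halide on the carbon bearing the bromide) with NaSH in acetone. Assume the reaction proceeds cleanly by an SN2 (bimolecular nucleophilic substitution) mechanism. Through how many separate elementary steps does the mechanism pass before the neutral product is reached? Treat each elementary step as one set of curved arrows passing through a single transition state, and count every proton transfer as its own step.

Step 1: The hydrosulfide nucleophile donates a lone pair from S to the α-carbon in a backside attack; simultaneously the C–Br σ-bond breaks and both of its electrons leave with Br⁻. One concerted step with inversion of configuration.
Total: 1 elementary step.

1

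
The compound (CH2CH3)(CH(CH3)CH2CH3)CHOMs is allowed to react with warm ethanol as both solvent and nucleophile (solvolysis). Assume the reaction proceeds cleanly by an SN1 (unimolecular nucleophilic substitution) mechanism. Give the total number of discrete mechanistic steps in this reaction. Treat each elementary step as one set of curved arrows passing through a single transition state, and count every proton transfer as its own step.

Step 1: Unassisted departure of MsO⁻ (taking the C–O bonding pair) generates a secondary carbocation.
Step 2: Carbocation rearrangement: a 1,2-hydride shift from the adjacent sec-butyl carbon converts the initially-formed secondary cation into the more stable tertiary cation.
Step 3: A lone pair on the oxygen of CH3CH2OH attacks the carbocation, forming a new C–O σ-bond and an oxonium ion.
Step 4: Deprotonation of the oxonium oxygen by solvent ethanol yields the neutral ether.
Total: 4 elementary steps.

4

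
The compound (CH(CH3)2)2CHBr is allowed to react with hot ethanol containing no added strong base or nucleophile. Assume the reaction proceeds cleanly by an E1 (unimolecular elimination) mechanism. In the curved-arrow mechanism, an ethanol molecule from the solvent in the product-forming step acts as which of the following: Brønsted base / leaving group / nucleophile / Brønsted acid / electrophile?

Brønsted base

Step 3: A weak base (an ethanol molecule from the solvent) removes a proton from a carbon adjacent to the cationic centre; the electrons of that C–H bond become the new π(C=C) bond, giving the alkene.
An ethanol molecule from the solvent in the product-forming step accepts a proton in a proton-transfer step — a Brønsted base.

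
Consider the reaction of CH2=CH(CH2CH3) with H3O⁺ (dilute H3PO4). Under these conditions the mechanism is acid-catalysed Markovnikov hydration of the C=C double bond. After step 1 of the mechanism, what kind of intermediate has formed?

secondary carbocation

Step 1: The π electrons of the C=C bond attack a proton of H3O⁺; Markovnikov addition places the new C–H on the less-substituted alkene carbon, so the positive charge ends up on the more-substituted carbon — a secondary carbocation. H2O is released.
After step 1 the species present is a secondary carbocation.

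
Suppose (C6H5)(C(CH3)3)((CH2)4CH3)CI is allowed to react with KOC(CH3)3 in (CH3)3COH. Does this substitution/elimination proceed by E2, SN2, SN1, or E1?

Conditions: a strong/bulky base with a tertiary substrate bearing a β-hydrogen.
These conditions are the textbook signature of the E2 pathway.
A strong (often hindered) base removes a β-H in concert with loss of the leaving group — bimolecular elimination.

E2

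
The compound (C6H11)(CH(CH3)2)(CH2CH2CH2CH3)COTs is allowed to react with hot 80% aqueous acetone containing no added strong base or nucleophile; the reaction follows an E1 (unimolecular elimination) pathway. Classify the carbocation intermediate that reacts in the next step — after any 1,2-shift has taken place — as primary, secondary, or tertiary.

Step 1: Rate-determining heterolysis of the C–O bond gives TsO⁻ and a tertiary carbocation.
No single 1,2-shift to an adjacent carbon would give a more-substituted cation, so no rearrangement occurs.

tertiary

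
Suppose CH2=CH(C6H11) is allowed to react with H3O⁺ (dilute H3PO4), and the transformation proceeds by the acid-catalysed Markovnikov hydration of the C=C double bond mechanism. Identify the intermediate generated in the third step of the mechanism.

oxonium ion

Step 1: Protonation of the alkene by H3O⁺: the π bond acts as the nucleophile and picks up H⁺, giving the more stable (Markovnikov) secondary carbocation. H2O is released.
Step 2: Carbocation rearrangement: a 1,2-hydride shift from the adjacent cyclohexyl carbon converts the initially-formed secondary cation into the more stable tertiary cation.
Step 3: Water acts as the nucleophile: an oxygen lone pair bonds to the cationic carbon, giving an oxonium-ion intermediate.
After step 3 the species present is an oxonium ion.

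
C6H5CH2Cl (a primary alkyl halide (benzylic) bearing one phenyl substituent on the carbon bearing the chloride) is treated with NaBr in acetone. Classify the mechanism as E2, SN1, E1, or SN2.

Conditions: a primary substrate with a strong nucleophile in the polar aprotic solvent acetone.
These conditions are the textbook signature of the SN2 pathway.
An unhindered substrate with a strong nucleophile in a polar aprotic solvent favours one-step backside displacement.

SN2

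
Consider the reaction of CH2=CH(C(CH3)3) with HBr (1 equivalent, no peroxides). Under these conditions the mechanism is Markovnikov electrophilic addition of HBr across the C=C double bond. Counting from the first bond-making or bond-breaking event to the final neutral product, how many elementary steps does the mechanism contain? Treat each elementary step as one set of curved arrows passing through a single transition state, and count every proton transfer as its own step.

3

Step 1: Electrophilic addition begins with the π(C=C) electrons forming a bond to the proton of HBr. Following Markovnikov's rule, the resulting cation is secondary. The H–Br bond breaks heterolytically, releasing Br⁻.
Step 2: A 1,2-methyl shift from the adjacent tert-butyl carbon moves the positive charge from the secondary centre to an adjacent carbon, generating a more stable tertiary carbocation.
Step 3: The Br⁻ anion donates a lone pair to the carbocation, forming the new C–Br σ-bond and giving the neutral alkyl halide.
Total: 3 elementary steps.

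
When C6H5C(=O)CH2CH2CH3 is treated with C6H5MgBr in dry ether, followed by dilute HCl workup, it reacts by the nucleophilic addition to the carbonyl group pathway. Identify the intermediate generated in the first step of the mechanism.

Step 1: A lone pair / filled orbital on the carbanion-like carbon of C6H5MgBr attacks the electrophilic carbonyl carbon; the π(C=O) electrons shift onto oxygen, producing a tetrahedral alkoxide intermediate.
After step 1 the species present is a tetrahedral alkoxide intermediate.

tetrahedral alkoxide intermediate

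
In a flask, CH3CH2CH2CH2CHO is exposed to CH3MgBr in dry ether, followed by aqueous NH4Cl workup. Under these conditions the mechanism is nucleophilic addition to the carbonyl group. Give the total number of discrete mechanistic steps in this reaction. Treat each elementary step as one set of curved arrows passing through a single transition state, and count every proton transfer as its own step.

2

Step 1: A lone pair / filled orbital on the carbanion-like carbon of CH3MgBr attacks the electrophilic carbonyl carbon; the π(C=O) electrons shift onto oxygen, producing a tetrahedral alkoxide intermediate.
Step 2: On aqueous NH4Cl workup the alkoxide oxygen is protonated, giving an alcohol.
Total: 2 elementary steps.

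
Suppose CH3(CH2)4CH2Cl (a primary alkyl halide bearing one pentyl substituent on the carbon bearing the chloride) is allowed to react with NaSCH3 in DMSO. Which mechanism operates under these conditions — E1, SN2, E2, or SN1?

Conditions: a primary substrate with a strong nucleophile in the polar aprotic solvent DMSO.
These conditions are the textbook signature of the SN2 pathway.
An unhindered substrate with a strong nucleophile in a polar aprotic solvent favours one-step backside displacement.

SN2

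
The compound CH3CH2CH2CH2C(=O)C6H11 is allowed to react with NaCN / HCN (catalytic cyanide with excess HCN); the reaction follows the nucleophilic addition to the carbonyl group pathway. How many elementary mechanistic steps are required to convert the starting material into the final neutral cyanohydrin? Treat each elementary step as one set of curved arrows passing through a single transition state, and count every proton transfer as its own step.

Step 1: A lone pair / filled orbital on CN⁻ attacks the electrophilic carbonyl carbon; the π(C=O) electrons shift onto oxygen, producing a tetrahedral alkoxide intermediate.
Step 2: The alkoxide oxygen removes a proton from HCN present in the mixture, giving a cyanohydrin and regenerating CN⁻.
Total: 2 elementary steps.

2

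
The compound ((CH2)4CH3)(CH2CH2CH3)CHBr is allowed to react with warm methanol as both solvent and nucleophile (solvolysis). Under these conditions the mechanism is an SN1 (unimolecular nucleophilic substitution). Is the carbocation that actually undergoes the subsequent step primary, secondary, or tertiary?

Step 1: Rate-determining heterolysis of the C–Br bond gives Br⁻ and a secondary carbocation.
No single 1,2-shift to an adjacent carbon would give a more-substituted cation, so no rearrangement occurs.

secondary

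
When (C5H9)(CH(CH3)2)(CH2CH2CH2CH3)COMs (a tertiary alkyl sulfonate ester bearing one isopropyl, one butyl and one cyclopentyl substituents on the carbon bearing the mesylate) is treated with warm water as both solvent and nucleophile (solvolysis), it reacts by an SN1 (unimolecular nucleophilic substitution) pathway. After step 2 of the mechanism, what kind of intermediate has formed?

Step 1: The C–O bond breaks with both electrons going to the mesylate; MsO⁻ leaves and a tertiary carbocation remains.
Step 2: Nucleophilic capture: the oxygen of H2O bonds to the cationic carbon, producing an oxonium-ion intermediate.
After step 2 the species present is an oxonium ion.

oxonium ion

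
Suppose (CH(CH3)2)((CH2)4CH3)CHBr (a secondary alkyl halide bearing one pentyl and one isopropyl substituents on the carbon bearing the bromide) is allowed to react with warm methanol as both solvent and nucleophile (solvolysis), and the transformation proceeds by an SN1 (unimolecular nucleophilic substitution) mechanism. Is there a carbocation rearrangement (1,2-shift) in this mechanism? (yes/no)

yes

The first-formed carbocation is secondary.
The adjacent isopropyl carbon already bears 2 other carbon substituents and has a hydrogen to migrate; after a 1,2-hydride shift from that carbon the positive charge sits on a tertiary centre.
Tertiary is more stable than secondary, so the shift occurs.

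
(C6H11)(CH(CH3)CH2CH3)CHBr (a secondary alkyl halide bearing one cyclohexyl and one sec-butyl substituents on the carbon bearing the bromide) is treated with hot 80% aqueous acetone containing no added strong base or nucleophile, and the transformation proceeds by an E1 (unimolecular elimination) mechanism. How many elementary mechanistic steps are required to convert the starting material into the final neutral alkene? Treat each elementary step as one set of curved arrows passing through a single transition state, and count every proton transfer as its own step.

3

Step 1: Ionisation: the C–Br σ-bond cleaves heterolytically; both bonding electrons depart with Br⁻, leaving a secondary carbocation at the α-carbon.
Step 2: A 1,2-hydride shift from the adjacent cyclohexyl carbon moves the positive charge from the secondary centre to an adjacent carbon, generating a more stable tertiary carbocation.
Step 3: A water molecule (solvent) deprotonates a β-carbon; as the C–H bond breaks, those electrons form the new alkene π bond.
Total: 3 elementary steps.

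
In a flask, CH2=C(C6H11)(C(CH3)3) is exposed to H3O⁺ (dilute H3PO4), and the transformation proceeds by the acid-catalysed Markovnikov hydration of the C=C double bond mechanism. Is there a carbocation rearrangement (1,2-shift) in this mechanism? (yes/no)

The first-formed carbocation is tertiary.
No single 1,2-shift to an adjacent carbon would produce a more-substituted cation than the one already present, so no rearrangement occurs.

no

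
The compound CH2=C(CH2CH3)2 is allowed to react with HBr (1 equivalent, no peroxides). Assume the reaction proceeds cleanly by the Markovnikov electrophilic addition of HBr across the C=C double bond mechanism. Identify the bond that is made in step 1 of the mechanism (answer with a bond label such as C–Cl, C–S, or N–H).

Step 1: Electrophilic addition begins with the π(C=C) electrons forming a bond to the proton of HBr. Following Markovnikov's rule, the resulting cation is tertiary. The H–Br bond breaks heterolytically, releasing Br⁻.
The bond formed in this step is the C–H bond.

C–H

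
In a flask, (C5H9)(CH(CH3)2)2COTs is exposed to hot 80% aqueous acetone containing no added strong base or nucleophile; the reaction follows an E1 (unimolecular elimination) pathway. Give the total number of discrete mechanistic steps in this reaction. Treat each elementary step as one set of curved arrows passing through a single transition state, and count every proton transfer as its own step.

Step 1: Rate-determining heterolysis of the C–O bond gives TsO⁻ and a tertiary carbocation.
(No 1,2-shift: no single shift to an adjacent carbon would give a more stable cation.)
Step 2: A weak base (a water molecule from the solvent) removes a proton from a carbon adjacent to the cationic centre; the electrons of that C–H bond become the new π(C=C) bond, giving the alkene.
Total: 2 elementary steps.

2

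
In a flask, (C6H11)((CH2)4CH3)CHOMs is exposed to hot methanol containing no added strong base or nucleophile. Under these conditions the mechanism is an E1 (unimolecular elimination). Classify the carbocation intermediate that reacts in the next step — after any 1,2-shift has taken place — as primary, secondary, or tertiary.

Step 1: Unassisted departure of MsO⁻ (taking the C–O bonding pair) generates a secondary carbocation.
Step 2: Carbocation rearrangement: a 1,2-hydride shift from the adjacent cyclohexyl carbon converts the initially-formed secondary cation into the more stable tertiary cation.
The cation rearranges from secondary to tertiary via a 1,2-hydride shift from the adjacent cyclohexyl carbon; the tertiary cation is what reacts next.

tertiary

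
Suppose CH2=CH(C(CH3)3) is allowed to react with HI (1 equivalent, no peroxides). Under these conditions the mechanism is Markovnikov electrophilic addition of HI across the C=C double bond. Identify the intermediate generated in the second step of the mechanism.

tertiary carbocation

Step 1: Protonation of the alkene by HI: the π bond acts as the nucleophile and picks up H⁺, giving the more stable (Markovnikov) secondary carbocation. The H–I bond breaks heterolytically, releasing I⁻.
Step 2: A methyl group with its bonding pair migrates from the adjacent tert-butyl carbon to the cationic centre — a 1,2-methyl shift — upgrading the secondary cation to a tertiary one.
After step 2 the species present is a tertiary carbocation.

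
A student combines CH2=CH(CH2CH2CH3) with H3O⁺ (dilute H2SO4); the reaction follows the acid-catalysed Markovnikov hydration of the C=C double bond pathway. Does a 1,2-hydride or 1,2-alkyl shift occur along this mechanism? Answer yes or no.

The first-formed carbocation is secondary.
No single 1,2-shift to an adjacent carbon would produce a more-substituted cation than the one already present, so no rearrangement occurs.

no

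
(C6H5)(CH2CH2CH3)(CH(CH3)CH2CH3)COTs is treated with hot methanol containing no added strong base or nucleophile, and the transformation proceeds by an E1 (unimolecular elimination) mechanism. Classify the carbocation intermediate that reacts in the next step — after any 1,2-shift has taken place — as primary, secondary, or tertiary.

Step 1: The C–O bond breaks with both electrons going to the tosylate; TsO⁻ leaves and a tertiary carbocation remains.
No single 1,2-shift to an adjacent carbon would give a more-substituted cation, so no rearrangement occurs.

tertiary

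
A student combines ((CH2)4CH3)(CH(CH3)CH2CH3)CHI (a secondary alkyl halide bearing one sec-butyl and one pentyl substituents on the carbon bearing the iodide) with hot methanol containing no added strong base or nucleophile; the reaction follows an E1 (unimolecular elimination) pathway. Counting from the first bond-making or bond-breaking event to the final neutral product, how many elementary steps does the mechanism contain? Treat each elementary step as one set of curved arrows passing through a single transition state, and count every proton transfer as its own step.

3

Step 1: The C–I bond breaks with both electrons going to the iodide; I⁻ leaves and a secondary carbocation remains.
Step 2: Carbocation rearrangement: a 1,2-hydride shift from the adjacent sec-butyl carbon converts the initially-formed secondary cation into the more stable tertiary cation.
Step 3: A weak base (a methanol molecule from the solvent) removes a proton from a carbon adjacent to the cationic centre; the electrons of that C–H bond become the new π(C=C) bond, giving the alkene.
Total: 3 elementary steps.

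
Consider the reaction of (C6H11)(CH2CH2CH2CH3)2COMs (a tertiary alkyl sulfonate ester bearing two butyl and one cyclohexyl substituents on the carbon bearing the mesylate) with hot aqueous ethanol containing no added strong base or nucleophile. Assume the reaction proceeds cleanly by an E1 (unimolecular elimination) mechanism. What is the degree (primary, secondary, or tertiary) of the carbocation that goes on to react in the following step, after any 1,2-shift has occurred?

Step 1: Rate-determining heterolysis of the C–O bond gives MsO⁻ and a tertiary carbocation.
No single 1,2-shift to an adjacent carbon would give a more-substituted cation, so no rearrangement occurs.

tertiary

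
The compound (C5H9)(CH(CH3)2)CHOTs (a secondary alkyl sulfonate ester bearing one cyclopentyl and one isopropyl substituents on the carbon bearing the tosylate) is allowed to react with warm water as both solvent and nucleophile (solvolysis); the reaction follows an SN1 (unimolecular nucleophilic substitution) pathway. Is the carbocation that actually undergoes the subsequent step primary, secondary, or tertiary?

tertiary

Step 1: Unassisted departure of TsO⁻ (taking the C–O bonding pair) generates a secondary carbocation.
Step 2: A hydride (H with its bonding pair) migrates from the adjacent cyclopentyl carbon to the cationic centre — a 1,2-hydride shift — upgrading the secondary cation to a tertiary one.
The cation rearranges from secondary to tertiary via a 1,2-hydride shift from the adjacent cyclopentyl carbon; the tertiary cation is what reacts next.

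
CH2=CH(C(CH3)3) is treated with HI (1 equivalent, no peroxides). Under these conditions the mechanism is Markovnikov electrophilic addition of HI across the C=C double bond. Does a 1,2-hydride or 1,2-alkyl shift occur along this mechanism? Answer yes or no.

yes

The first-formed carbocation is secondary.
The adjacent tert-butyl carbon has no hydrogen but bears methyl groups; migration of one methyl with its bonding pair (a 1,2-methyl shift) places the charge on a tertiary centre.
Tertiary is more stable than secondary, so the shift occurs.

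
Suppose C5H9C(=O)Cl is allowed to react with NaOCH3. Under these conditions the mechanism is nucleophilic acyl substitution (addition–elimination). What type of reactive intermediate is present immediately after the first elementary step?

tetrahedral intermediate

Step 1: CH3O⁻ adds to the carbonyl carbon; the C=O π electrons shift onto oxygen and a tetrahedral alkoxide intermediate forms.
After step 1 the species present is a tetrahedral intermediate.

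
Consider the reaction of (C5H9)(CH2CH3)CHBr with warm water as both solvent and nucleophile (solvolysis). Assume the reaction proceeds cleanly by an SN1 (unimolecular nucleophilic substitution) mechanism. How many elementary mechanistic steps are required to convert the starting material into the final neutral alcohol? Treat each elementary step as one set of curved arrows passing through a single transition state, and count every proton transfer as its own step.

4

Step 1: Ionisation: the C–Br σ-bond cleaves heterolytically; both bonding electrons depart with Br⁻, leaving a secondary carbocation at the α-carbon.
Step 2: Carbocation rearrangement: a 1,2-hydride shift from the adjacent cyclopentyl carbon converts the initially-formed secondary cation into the more stable tertiary cation.
Step 3: H2O donates an oxygen lone pair into the empty p orbital of the cation, giving a protonated alcohol (an oxonium ion).
Step 4: Deprotonation of the oxonium oxygen by solvent water yields the neutral alcohol.
Total: 4 elementary steps.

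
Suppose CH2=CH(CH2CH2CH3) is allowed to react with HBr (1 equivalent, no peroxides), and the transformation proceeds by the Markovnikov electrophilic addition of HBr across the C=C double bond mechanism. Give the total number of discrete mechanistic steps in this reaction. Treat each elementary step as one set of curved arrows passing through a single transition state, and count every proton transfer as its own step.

Step 1: Protonation of the alkene by HBr: the π bond acts as the nucleophile and picks up H⁺, giving the more stable (Markovnikov) secondary carbocation. The H–Br bond breaks heterolytically, releasing Br⁻.
(No 1,2-shift: no single shift to an adjacent carbon would give a more stable cation.)
Step 2: The Br⁻ anion donates a lone pair to the carbocation, forming the new C–Br σ-bond and giving the neutral alkyl halide.
Total: 2 elementary steps.

2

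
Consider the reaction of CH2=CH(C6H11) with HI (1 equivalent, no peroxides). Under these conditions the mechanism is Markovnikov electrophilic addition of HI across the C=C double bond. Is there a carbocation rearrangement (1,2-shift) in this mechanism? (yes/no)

yes

The first-formed carbocation is secondary.
The adjacent cyclohexyl carbon already bears 2 other carbon substituents and has a hydrogen to migrate; after a 1,2-hydride shift from that carbon the positive charge sits on a tertiary centre.
Tertiary is more stable than secondary, so the shift occurs.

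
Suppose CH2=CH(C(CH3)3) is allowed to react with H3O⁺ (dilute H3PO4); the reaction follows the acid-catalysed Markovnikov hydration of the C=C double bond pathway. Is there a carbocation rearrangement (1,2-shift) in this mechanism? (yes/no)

The first-formed carbocation is secondary.
The adjacent tert-butyl carbon has no hydrogen but bears methyl groups; migration of one methyl with its bonding pair (a 1,2-methyl shift) places the charge on a tertiary centre.
Tertiary is more stable than secondary, so the shift occurs.

yes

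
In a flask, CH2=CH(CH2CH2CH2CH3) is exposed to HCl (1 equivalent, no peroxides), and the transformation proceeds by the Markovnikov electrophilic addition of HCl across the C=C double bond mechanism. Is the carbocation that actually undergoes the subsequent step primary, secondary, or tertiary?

secondary

Step 1: Protonation of the alkene by HCl: the π bond acts as the nucleophile and picks up H⁺, giving the more stable (Markovnikov) secondary carbocation. The H–Cl bond breaks heterolytically, releasing Cl⁻.
No single 1,2-shift to an adjacent carbon would give a more-substituted cation, so no rearrangement occurs.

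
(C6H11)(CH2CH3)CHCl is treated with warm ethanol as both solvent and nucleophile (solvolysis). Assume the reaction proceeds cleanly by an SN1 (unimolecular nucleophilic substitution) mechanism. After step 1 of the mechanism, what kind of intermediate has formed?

Step 1: The C–Cl bond breaks with both electrons going to the chloride; Cl⁻ leaves and a secondary carbocation remains.
After step 1 the species present is a secondary carbocation.

secondary carbocation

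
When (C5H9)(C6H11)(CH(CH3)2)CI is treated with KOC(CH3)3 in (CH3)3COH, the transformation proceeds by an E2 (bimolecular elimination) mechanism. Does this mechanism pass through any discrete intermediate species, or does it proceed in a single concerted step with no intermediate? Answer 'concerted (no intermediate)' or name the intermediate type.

concerted (no intermediate)

Concerted anti-periplanar elimination: (CH3)3CO⁻ abstracts a β-H while I⁻ leaves, and the C–H electrons become the new C=C π bond — all in a single transition state.
All bond changes occur in one transition state; no discrete intermediate is formed.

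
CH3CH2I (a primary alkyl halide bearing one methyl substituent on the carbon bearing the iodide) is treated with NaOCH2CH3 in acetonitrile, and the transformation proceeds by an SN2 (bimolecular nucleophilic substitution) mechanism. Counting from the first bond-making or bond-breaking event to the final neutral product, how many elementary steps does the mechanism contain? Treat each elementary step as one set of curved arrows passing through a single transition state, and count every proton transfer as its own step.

1

Step 1: Backside attack by CH3CH2O⁻ on the carbon bearing the iodide: the new C–O bond forms as the C–I bond breaks, with Walden inversion at carbon.
Total: 1 elementary step.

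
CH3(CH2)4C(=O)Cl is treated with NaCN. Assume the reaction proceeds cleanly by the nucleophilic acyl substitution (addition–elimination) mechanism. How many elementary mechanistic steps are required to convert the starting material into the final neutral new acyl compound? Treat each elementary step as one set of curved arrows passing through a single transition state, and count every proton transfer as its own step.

Step 1: Nucleophilic addition of CN⁻ to the acyl carbon breaks the π(C=O) bond and yields a tetrahedral, anionic intermediate.
Step 2: An oxygen lone pair re-forms the C=O π bond as the C–Cl σ-bond breaks; Cl⁻ is expelled.
Total: 2 elementary steps.

2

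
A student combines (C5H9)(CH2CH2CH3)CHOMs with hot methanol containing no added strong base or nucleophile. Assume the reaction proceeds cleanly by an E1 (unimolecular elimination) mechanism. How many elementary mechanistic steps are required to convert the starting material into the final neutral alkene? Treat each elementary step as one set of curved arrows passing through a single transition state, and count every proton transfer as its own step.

Step 1: Rate-determining heterolysis of the C–O bond gives MsO⁻ and a secondary carbocation.
Step 2: A hydride (H with its bonding pair) migrates from the adjacent cyclopentyl carbon to the cationic centre — a 1,2-hydride shift — upgrading the secondary cation to a tertiary one.
Step 3: A methanol molecule (solvent) deprotonates a β-carbon; as the C–H bond breaks, those electrons form the new alkene π bond.
Total: 3 elementary steps.

3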